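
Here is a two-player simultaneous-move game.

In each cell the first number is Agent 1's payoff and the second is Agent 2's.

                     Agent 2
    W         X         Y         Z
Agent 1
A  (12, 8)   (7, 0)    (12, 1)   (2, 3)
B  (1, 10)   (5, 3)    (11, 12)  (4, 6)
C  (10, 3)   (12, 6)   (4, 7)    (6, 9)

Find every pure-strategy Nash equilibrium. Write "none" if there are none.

The pure Nash equilibria are (A, W); (C, Z).

(A, W): Agent 1 gets 12, best alternative 10; Agent 2 gets 8, best alternative 3. No profitable deviation — NE.
(A, X): Agent 1 can switch to C (7 → 12). Not NE.
(A, Y): Agent 2 can switch to W (1 → 8). Not NE.
(A, Z): Agent 1 can switch to B (2 → 4). Not NE.
(B, W): Agent 1 can switch to A (1 → 12). Not NE.
(B, X): Agent 1 can switch to A (5 → 7). Not NE.
(B, Y): Agent 1 can switch to A (11 → 12). Not NE.
(B, Z): Agent 1 can switch to C (4 → 6). Not NE.
(C, W): Agent 1 can switch to A (10 → 12). Not NE.
(C, X): Agent 2 can switch to Y (6 → 7). Not NE.
(C, Y): Agent 1 can switch to A (4 → 12). Not NE.
(C, Z): Agent 1 gets 6, best alternative 4; Agent 2 gets 9, best alternative 7. No profitable deviation — NE.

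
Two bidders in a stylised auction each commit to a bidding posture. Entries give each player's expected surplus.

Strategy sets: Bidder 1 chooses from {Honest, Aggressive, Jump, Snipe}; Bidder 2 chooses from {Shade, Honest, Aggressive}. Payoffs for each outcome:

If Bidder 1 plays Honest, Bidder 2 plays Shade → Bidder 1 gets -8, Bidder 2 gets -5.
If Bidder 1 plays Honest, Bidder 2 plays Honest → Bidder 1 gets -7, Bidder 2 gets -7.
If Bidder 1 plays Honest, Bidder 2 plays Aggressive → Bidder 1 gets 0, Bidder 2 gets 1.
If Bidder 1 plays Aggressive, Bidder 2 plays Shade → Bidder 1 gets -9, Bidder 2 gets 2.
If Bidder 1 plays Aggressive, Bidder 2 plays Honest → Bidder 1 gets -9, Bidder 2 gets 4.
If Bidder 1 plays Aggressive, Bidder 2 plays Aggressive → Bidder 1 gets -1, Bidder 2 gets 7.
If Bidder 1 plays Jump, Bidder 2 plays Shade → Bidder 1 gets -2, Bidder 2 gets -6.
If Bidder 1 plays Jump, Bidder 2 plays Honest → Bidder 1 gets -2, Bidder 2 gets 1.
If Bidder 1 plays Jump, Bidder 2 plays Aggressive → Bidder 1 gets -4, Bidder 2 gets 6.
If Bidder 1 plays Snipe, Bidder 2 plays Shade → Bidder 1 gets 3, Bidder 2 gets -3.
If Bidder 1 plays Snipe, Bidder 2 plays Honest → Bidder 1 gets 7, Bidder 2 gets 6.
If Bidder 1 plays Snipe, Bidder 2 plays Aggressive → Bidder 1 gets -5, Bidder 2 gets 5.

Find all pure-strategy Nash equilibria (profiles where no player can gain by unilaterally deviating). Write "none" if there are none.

(Honest, Shade): Bidder 1 can switch to Jump (-8 → -2). Not NE.
(Honest, Honest): Bidder 1 can switch to Jump (-7 → -2). Not NE.
(Honest, Aggressive): Bidder 1 gets 0, best alternative -1; Bidder 2 gets 1, best alternative -5. No profitable deviation — NE.
(Aggressive, Shade): Bidder 1 can switch to Honest (-9 → -8). Not NE.
(Aggressive, Honest): Bidder 1 can switch to Honest (-9 → -7). Not NE.
(Aggressive, Aggressive): Bidder 1 can switch to Honest (-1 → 0). Not NE.
(Jump, Shade): Bidder 1 can switch to Snipe (-2 → 3). Not NE.
(Jump, Honest): Bidder 1 can switch to Snipe (-2 → 7). Not NE.
(Jump, Aggressive): Bidder 1 can switch to Honest (-4 → 0). Not NE.
(Snipe, Honest): Bidder 1 gets 7, best alternative -2; Bidder 2 gets 6, best alternative 5. No profitable deviation — NE.
(The remaining 2 profiles each have a profitable deviation by the same check.)

Pure-strategy Nash equilibria: (Honest, Aggressive), (Snipe, Honest)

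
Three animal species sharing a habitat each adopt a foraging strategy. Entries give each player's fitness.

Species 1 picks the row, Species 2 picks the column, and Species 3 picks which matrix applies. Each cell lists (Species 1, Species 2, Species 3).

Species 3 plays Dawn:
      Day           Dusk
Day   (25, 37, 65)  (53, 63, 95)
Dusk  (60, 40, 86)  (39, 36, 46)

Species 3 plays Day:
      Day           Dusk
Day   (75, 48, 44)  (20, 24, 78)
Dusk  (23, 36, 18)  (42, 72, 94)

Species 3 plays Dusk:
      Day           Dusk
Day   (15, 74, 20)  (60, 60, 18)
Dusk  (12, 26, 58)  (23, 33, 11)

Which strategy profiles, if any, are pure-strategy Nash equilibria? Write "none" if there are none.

The pure Nash equilibria are (Day, Dusk, Dawn) and (Dusk, Day, Dawn) and (Dusk, Dusk, Day).

Species 1 against (Day, Dawn): payoffs 25, 60 → best response Dusk.
Species 1 against (Day, Day): payoffs 75, 23 → best response Day.
Species 1 against (Day, Dusk): payoffs 15, 12 → best response Day.
Species 1 against (Dusk, Dawn): payoffs 53, 39 → best response Day.
Species 1 against (Dusk, Day): payoffs 20, 42 → best response Dusk.
Species 1 against (Dusk, Dusk): payoffs 60, 23 → best response Day.
Species 2 against (Day, Dawn): payoffs 37, 63 → best response Dusk.
Species 2 against (Day, Day): payoffs 48, 24 → best response Day.
Species 2 against (Day, Dusk): payoffs 74, 60 → best response Day.
Species 2 against (Dusk, Dawn): payoffs 40, 36 → best response Day.
Species 2 against (Dusk, Day): payoffs 36, 72 → best response Dusk.
Species 2 against (Dusk, Dusk): payoffs 26, 33 → best response Dusk.
Species 3 against (Day, Day): payoffs 65, 44, 20 → best response Dawn.
Species 3 against (Day, Dusk): payoffs 95, 78, 18 → best response Dawn.
Species 3 against (Dusk, Day): payoffs 86, 18, 58 → best response Dawn.
Species 3 against (Dusk, Dusk): payoffs 46, 94, 11 → best response Day.
Mutual best responses: (Day, Dusk, Dawn); (Dusk, Day, Dawn); (Dusk, Dusk, Day).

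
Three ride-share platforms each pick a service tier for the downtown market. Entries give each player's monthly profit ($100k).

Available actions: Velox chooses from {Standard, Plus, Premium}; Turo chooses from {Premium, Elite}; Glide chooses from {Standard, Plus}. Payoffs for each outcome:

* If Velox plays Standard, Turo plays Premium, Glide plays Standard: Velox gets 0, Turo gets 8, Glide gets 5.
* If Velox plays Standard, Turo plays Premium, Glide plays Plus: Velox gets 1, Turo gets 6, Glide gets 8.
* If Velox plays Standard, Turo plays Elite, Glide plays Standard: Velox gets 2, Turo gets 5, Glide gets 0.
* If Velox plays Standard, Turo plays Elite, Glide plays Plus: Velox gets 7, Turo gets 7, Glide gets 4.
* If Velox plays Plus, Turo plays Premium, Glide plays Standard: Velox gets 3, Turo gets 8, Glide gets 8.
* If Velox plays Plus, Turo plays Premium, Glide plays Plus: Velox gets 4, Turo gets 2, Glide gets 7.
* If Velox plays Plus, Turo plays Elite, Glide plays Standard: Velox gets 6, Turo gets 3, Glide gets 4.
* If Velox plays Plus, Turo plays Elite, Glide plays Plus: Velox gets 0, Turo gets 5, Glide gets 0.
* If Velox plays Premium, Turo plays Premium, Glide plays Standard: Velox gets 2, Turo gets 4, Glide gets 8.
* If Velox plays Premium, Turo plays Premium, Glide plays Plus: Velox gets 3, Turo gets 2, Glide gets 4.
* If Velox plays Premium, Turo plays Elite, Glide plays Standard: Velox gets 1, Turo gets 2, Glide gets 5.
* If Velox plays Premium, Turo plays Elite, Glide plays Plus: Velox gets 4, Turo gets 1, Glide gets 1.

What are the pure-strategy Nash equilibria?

Velox against (Premium, Standard): payoffs 0, 3, 2 → best response Plus.
Velox against (Premium, Plus): payoffs 1, 4, 3 → best response Plus.
Velox against (Elite, Standard): payoffs 2, 6, 1 → best response Plus.
Velox against (Elite, Plus): payoffs 7, 0, 4 → best response Standard.
Turo against (Standard, Standard): payoffs 8, 5 → best response Premium.
Turo against (Standard, Plus): payoffs 6, 7 → best response Elite.
Turo against (Plus, Standard): payoffs 8, 3 → best response Premium.
Turo against (Plus, Plus): payoffs 2, 5 → best response Elite.
Turo against (Premium, Standard): payoffs 4, 2 → best response Premium.
Turo against (Premium, Plus): payoffs 2, 1 → best response Premium.
Glide against (Standard, Premium): payoffs 5, 8 → best response Plus.
Glide against (Standard, Elite): payoffs 0, 4 → best response Plus.
Glide against (Plus, Premium): payoffs 8, 7 → best response Standard.
Glide against (Plus, Elite): payoffs 4, 0 → best response Standard.
Glide against (Premium, Premium): payoffs 8, 4 → best response Standard.
Glide against (Premium, Elite): payoffs 5, 1 → best response Standard.
Mutual best responses: (Standard, Elite, Plus); (Plus, Premium, Standard).

The pure Nash equilibria are (Standard, Elite, Plus), (Plus, Premium, Standard).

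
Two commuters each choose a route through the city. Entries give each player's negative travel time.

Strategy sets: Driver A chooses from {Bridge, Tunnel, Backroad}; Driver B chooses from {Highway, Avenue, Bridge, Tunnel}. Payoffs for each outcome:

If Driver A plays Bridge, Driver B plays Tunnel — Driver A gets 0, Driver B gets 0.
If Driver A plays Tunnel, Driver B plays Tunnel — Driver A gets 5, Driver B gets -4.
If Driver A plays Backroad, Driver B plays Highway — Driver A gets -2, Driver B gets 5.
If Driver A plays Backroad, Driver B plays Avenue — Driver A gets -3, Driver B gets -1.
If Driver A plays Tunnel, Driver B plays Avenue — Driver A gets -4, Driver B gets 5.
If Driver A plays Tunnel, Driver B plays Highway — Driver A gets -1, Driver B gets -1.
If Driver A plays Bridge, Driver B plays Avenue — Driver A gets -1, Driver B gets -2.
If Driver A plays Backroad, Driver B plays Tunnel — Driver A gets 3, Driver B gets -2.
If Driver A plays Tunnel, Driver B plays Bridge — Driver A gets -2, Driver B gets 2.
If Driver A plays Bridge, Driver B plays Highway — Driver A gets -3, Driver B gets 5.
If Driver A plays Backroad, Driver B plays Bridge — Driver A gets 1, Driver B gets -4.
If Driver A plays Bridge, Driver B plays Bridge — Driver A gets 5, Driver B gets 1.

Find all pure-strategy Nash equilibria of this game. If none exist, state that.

This game has no pure Nash equilibrium.

Driver A against Highway: payoffs -3, -1, -2 → best response Tunnel.
Driver A against Avenue: payoffs -1, -4, -3 → best response Bridge.
Driver A against Bridge: payoffs 5, -2, 1 → best response Bridge.
Driver A against Tunnel: payoffs 0, 5, 3 → best response Tunnel.
Driver B against Bridge: payoffs 5, -2, 1, 0 → best response Highway.
Driver B against Tunnel: payoffs -1, 5, 2, -4 → best response Avenue.
Driver B against Backroad: payoffs 5, -1, -4, -2 → best response Highway.
No profile is a mutual best response for all players.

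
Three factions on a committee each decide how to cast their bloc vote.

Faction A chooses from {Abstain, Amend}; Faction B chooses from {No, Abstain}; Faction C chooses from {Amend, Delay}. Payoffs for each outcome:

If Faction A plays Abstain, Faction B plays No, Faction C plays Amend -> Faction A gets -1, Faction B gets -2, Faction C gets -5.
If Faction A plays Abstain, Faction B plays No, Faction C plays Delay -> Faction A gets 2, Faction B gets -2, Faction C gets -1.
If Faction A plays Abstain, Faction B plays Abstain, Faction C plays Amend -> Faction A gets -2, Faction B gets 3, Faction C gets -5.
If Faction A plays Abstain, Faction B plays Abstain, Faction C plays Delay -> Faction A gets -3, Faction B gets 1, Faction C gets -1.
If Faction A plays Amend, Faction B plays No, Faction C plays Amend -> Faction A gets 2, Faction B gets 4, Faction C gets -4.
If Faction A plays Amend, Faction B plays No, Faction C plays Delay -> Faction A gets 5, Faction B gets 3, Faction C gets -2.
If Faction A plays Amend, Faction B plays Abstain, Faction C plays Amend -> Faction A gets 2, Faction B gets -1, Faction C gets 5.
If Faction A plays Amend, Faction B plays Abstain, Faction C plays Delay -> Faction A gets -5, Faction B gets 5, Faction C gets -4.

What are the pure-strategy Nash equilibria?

Pure NE: (Abstain, Abstain, Delay)

For each strategy profile, look for a profitable unilateral deviation.
(Abstain, No, Amend): Faction A can switch to Amend (-1 → 2). Not NE.
(Abstain, No, Delay): Faction A can switch to Amend (2 → 5). Not NE.
(Abstain, Abstain, Amend): Faction A can switch to Amend (-2 → 2). Not NE.
(Abstain, Abstain, Delay): Faction A gets -3, best alternative -5; Faction B gets 1, best alternative -2; Faction C gets -1, best alternative -5. No profitable deviation — NE.
(Amend, No, Amend): Faction C can switch to Delay (-4 → -2). Not NE.
(Amend, No, Delay): Faction B can switch to Abstain (3 → 5). Not NE.
(Amend, Abstain, Amend): Faction B can switch to No (-1 → 4). Not NE.
(Amend, Abstain, Delay): Faction A can switch to Abstain (-5 → -3). Not NE.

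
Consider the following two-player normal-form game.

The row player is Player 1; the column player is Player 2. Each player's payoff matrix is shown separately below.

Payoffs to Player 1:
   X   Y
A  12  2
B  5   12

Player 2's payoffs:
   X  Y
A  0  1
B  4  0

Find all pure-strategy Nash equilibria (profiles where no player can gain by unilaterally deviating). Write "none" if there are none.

Player 1 against X: payoffs 12, 5 → best response A.
Player 1 against Y: payoffs 2, 12 → best response B.
Player 2 against A: payoffs 0, 1 → best response Y.
Player 2 against B: payoffs 4, 0 → best response X.
No profile is a mutual best response for all players.

This game has no pure Nash equilibrium.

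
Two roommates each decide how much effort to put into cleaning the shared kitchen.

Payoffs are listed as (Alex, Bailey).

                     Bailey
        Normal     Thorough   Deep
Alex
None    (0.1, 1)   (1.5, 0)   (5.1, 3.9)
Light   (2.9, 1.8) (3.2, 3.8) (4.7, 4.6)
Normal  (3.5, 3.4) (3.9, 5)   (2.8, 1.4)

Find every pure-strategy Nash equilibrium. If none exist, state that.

Pure-strategy Nash equilibria: (None, Deep), (Normal, Thorough)

Alex against Normal: payoffs 0.1, 2.9, 3.5 → best response Normal.
Alex against Thorough: payoffs 1.5, 3.2, 3.9 → best response Normal.
Alex against Deep: payoffs 5.1, 4.7, 2.8 → best response None.
Bailey against None: payoffs 1, 0, 3.9 → best response Deep.
Bailey against Light: payoffs 1.8, 3.8, 4.6 → best response Deep.
Bailey against Normal: payoffs 3.4, 5, 1.4 → best response Thorough.
Mutual best responses: (None, Deep); (Normal, Thorough).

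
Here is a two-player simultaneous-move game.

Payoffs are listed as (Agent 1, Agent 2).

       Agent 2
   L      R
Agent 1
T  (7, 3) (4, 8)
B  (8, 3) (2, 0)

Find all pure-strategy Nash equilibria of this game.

(T, R); (B, L)

Agent 1 against L: payoffs 7, 8 → best response B.
Agent 1 against R: payoffs 4, 2 → best response T.
Agent 2 against T: payoffs 3, 8 → best response R.
Agent 2 against B: payoffs 3, 0 → best response L.
Mutual best responses: (T, R); (B, L).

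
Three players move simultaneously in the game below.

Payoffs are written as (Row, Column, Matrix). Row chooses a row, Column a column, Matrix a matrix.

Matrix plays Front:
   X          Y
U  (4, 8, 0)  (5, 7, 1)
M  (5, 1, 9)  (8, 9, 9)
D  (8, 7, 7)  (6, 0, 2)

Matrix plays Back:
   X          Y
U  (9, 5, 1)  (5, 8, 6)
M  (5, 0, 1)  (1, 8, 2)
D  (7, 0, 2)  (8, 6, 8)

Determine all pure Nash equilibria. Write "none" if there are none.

(M, Y, Front), (D, X, Front), (D, Y, Back)

Row against (X, Front): payoffs 4, 5, 8 → best response D.
Row against (X, Back): payoffs 9, 5, 7 → best response U.
Row against (Y, Front): payoffs 5, 8, 6 → best response M.
Row against (Y, Back): payoffs 5, 1, 8 → best response D.
Column against (U, Front): payoffs 8, 7 → best response X.
Column against (U, Back): payoffs 5, 8 → best response Y.
Column against (M, Front): payoffs 1, 9 → best response Y.
Column against (M, Back): payoffs 0, 8 → best response Y.
Column against (D, Front): payoffs 7, 0 → best response X.
Column against (D, Back): payoffs 0, 6 → best response Y.
Matrix against (U, X): payoffs 0, 1 → best response Back.
Matrix against (U, Y): payoffs 1, 6 → best response Back.
Matrix against (M, X): payoffs 9, 1 → best response Front.
Matrix against (M, Y): payoffs 9, 2 → best response Front.
Matrix against (D, X): payoffs 7, 2 → best response Front.
Matrix against (D, Y): payoffs 2, 8 → best response Back.
Mutual best responses: (M, Y, Front); (D, X, Front); (D, Y, Back).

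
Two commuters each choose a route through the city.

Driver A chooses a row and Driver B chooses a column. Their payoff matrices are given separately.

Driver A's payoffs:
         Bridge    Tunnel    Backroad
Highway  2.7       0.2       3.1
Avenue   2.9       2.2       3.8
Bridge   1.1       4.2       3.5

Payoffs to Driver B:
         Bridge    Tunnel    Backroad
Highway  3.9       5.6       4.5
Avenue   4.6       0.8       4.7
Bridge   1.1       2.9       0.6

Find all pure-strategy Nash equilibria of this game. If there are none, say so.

The pure Nash equilibria are (Avenue, Backroad) and (Bridge, Tunnel).

Driver A against Bridge: payoffs 2.7, 2.9, 1.1 → best response Avenue.
Driver A against Tunnel: payoffs 0.2, 2.2, 4.2 → best response Bridge.
Driver A against Backroad: payoffs 3.1, 3.8, 3.5 → best response Avenue.
Driver B against Highway: payoffs 3.9, 5.6, 4.5 → best response Tunnel.
Driver B against Avenue: payoffs 4.6, 0.8, 4.7 → best response Backroad.
Driver B against Bridge: payoffs 1.1, 2.9, 0.6 → best response Tunnel.
Mutual best responses: (Avenue, Backroad); (Bridge, Tunnel).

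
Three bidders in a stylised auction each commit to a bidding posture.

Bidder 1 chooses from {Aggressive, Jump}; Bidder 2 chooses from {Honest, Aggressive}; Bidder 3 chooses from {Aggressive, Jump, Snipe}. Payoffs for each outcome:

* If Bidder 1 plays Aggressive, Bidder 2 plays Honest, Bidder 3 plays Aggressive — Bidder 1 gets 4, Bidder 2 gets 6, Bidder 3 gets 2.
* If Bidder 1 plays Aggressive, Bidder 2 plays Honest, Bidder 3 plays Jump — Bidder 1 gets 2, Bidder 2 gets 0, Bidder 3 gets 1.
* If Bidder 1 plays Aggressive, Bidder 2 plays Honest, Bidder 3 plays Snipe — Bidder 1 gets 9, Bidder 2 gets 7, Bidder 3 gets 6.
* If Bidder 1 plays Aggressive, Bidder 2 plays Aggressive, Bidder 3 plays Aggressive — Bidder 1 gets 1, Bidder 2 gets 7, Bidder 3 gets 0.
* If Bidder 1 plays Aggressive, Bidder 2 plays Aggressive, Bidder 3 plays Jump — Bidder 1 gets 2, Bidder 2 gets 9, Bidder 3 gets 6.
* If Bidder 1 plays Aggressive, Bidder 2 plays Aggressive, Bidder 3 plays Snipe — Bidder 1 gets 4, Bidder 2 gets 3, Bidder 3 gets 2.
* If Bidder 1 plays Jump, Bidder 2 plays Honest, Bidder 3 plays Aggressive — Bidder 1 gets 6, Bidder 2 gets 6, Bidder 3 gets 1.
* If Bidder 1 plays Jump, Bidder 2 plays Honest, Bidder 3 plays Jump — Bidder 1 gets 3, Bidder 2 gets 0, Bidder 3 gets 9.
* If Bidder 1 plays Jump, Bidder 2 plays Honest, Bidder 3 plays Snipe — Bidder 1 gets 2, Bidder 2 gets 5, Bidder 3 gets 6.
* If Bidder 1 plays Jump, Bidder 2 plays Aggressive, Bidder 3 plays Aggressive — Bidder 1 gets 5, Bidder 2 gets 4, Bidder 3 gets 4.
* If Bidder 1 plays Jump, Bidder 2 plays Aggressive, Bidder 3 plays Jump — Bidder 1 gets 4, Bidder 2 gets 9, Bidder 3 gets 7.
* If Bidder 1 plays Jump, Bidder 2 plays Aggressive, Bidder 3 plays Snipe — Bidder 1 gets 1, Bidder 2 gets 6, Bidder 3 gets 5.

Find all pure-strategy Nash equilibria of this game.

The pure Nash equilibria are (Aggressive, Honest, Snipe); (Jump, Aggressive, Jump).

Bidder 1 against (Honest, Aggressive): payoffs 4, 6 → best response Jump.
Bidder 1 against (Honest, Jump): payoffs 2, 3 → best response Jump.
Bidder 1 against (Honest, Snipe): payoffs 9, 2 → best response Aggressive.
Bidder 1 against (Aggressive, Aggressive): payoffs 1, 5 → best response Jump.
Bidder 1 against (Aggressive, Jump): payoffs 2, 4 → best response Jump.
Bidder 1 against (Aggressive, Snipe): payoffs 4, 1 → best response Aggressive.
Bidder 2 against (Aggressive, Aggressive): payoffs 6, 7 → best response Aggressive.
Bidder 2 against (Aggressive, Jump): payoffs 0, 9 → best response Aggressive.
Bidder 2 against (Aggressive, Snipe): payoffs 7, 3 → best response Honest.
Bidder 2 against (Jump, Aggressive): payoffs 6, 4 → best response Honest.
Bidder 2 against (Jump, Jump): payoffs 0, 9 → best response Aggressive.
Bidder 2 against (Jump, Snipe): payoffs 5, 6 → best response Aggressive.
Bidder 3 against (Aggressive, Honest): payoffs 2, 1, 6 → best response Snipe.
Bidder 3 against (Aggressive, Aggressive): payoffs 0, 6, 2 → best response Jump.
Bidder 3 against (Jump, Honest): payoffs 1, 9, 6 → best response Jump.
Bidder 3 against (Jump, Aggressive): payoffs 4, 7, 5 → best response Jump.
Mutual best responses: (Aggressive, Honest, Snipe); (Jump, Aggressive, Jump).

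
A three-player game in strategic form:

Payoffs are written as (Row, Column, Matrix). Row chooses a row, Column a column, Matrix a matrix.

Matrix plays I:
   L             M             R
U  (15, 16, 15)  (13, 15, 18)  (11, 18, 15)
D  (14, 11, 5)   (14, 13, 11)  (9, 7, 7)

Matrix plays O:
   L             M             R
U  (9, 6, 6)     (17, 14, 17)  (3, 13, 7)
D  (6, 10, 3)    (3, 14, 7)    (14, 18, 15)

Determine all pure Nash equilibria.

For each player, find the best response to each opponent profile; mutual best responses are the pure NE.
Row against (L, I): payoffs 15, 14 → best response U.
Row against (L, O): payoffs 9, 6 → best response U.
Row against (M, I): payoffs 13, 14 → best response D.
Row against (M, O): payoffs 17, 3 → best response U.
Row against (R, I): payoffs 11, 9 → best response U.
Row against (R, O): payoffs 3, 14 → best response D.
Column against (U, I): payoffs 16, 15, 18 → best response R.
Column against (U, O): payoffs 6, 14, 13 → best response M.
Column against (D, I): payoffs 11, 13, 7 → best response M.
Column against (D, O): payoffs 10, 14, 18 → best response R.
Matrix against (U, L): payoffs 15, 6 → best response I.
Matrix against (U, M): payoffs 18, 17 → best response I.
Matrix against (U, R): payoffs 15, 7 → best response I.
Matrix against (D, L): payoffs 5, 3 → best response I.
Matrix against (D, M): payoffs 11, 7 → best response I.
Matrix against (D, R): payoffs 7, 15 → best response O.
Mutual best responses: (U, R, I); (D, M, I); (D, R, O).

Pure-strategy Nash equilibria: (U, R, I), (D, M, I), (D, R, O)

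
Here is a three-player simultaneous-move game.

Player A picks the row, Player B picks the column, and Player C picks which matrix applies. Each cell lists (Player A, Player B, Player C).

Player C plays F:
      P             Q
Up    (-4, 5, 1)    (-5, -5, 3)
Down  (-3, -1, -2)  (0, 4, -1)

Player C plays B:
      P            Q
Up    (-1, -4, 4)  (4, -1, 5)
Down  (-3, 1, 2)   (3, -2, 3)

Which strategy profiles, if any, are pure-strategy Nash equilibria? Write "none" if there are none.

Mark each player's best response to every combination of opponents' strategies; a profile where every player is best-responding is a pure Nash equilibrium.
Player A against (P, F): payoffs -4, -3 → best response Down.
Player A against (P, B): payoffs -1, -3 → best response Up.
Player A against (Q, F): payoffs -5, 0 → best response Down.
Player A against (Q, B): payoffs 4, 3 → best response Up.
Player B against (Up, F): payoffs 5, -5 → best response P.
Player B against (Up, B): payoffs -4, -1 → best response Q.
Player B against (Down, F): payoffs -1, 4 → best response Q.
Player B against (Down, B): payoffs 1, -2 → best response P.
Player C against (Up, P): payoffs 1, 4 → best response B.
Player C against (Up, Q): payoffs 3, 5 → best response B.
Player C against (Down, P): payoffs -2, 2 → best response B.
Player C against (Down, Q): payoffs -1, 3 → best response B.
Mutual best responses: (Up, Q, B).

The unique pure-strategy Nash equilibrium is (Up, Q, B).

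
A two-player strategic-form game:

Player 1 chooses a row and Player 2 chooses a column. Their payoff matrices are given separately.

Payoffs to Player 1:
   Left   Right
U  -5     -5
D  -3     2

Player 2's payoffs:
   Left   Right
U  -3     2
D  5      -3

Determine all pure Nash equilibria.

Pure NE: (D, Left)

Mark each player's best response to every combination of opponents' strategies; a profile where every player is best-responding is a pure Nash equilibrium.
Player 1 against Left: payoffs -5, -3 → best response D.
Player 1 against Right: payoffs -5, 2 → best response D.
Player 2 against U: payoffs -3, 2 → best response Right.
Player 2 against D: payoffs 5, -3 → best response Left.
Mutual best responses: (D, Left).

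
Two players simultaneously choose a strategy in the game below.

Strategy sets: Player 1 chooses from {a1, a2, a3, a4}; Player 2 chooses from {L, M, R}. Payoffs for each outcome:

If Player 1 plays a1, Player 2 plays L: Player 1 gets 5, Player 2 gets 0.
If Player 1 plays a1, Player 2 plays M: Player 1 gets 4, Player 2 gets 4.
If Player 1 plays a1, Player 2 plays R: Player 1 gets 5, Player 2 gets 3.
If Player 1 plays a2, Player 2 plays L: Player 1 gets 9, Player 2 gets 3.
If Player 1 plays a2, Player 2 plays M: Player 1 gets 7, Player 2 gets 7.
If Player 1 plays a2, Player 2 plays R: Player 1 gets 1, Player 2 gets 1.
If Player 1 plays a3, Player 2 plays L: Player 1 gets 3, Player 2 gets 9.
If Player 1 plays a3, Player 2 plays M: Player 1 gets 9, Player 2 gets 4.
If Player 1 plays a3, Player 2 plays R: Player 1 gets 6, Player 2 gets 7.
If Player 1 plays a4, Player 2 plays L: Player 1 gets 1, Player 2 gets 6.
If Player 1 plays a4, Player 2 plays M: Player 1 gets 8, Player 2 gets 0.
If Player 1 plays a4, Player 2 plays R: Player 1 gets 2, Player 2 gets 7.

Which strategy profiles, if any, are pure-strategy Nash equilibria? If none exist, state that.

Player 1 against L: payoffs 5, 9, 3, 1 → best response a2.
Player 1 against M: payoffs 4, 7, 9, 8 → best response a3.
Player 1 against R: payoffs 5, 1, 6, 2 → best response a3.
Player 2 against a1: payoffs 0, 4, 3 → best response M.
Player 2 against a2: payoffs 3, 7, 1 → best response M.
Player 2 against a3: payoffs 9, 4, 7 → best response L.
Player 2 against a4: payoffs 6, 0, 7 → best response R.
No profile is a mutual best response for all players.

This game has no pure Nash equilibrium.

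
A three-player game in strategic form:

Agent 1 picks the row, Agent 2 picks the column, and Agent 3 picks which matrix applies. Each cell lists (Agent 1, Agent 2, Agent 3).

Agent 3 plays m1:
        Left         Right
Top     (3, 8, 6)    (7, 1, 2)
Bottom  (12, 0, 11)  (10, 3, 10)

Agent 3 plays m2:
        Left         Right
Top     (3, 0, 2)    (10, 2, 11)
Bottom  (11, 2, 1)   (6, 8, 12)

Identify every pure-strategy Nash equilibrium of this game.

For each strategy profile, look for a profitable unilateral deviation.
(Top, Left, m1): Agent 1 can switch to Bottom (3 → 12). Not NE.
(Top, Left, m2): Agent 1 can switch to Bottom (3 → 11). Not NE.
(Top, Right, m1): Agent 1 can switch to Bottom (7 → 10). Not NE.
(Top, Right, m2): Agent 1 gets 10, best alternative 6; Agent 2 gets 2, best alternative 0; Agent 3 gets 11, best alternative 2. No profitable deviation — NE.
(Bottom, Left, m1): Agent 2 can switch to Right (0 → 3). Not NE.
(Bottom, Left, m2): Agent 2 can switch to Right (2 → 8). Not NE.
(Bottom, Right, m1): Agent 3 can switch to m2 (10 → 12). Not NE.
(The remaining 1 profile has a profitable deviation by the same check.)

Pure NE: (Top, Right, m2)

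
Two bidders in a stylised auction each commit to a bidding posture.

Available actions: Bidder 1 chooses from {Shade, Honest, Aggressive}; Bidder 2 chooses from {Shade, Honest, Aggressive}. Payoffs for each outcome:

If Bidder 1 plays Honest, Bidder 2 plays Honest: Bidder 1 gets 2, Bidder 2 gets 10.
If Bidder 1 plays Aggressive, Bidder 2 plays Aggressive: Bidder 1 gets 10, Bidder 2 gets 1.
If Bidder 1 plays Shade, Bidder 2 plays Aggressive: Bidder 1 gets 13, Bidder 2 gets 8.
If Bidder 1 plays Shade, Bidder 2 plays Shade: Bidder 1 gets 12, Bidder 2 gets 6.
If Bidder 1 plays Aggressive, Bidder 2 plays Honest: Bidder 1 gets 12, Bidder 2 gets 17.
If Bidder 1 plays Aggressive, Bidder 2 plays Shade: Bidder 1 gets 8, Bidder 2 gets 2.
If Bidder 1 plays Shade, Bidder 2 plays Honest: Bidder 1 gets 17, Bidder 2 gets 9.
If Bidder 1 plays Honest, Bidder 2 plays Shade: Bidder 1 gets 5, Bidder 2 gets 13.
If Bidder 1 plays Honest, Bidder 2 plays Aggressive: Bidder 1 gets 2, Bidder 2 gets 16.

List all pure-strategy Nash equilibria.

(Shade, Honest)

(Shade, Shade): Bidder 2 can switch to Honest (6 → 9). Not NE.
(Shade, Honest): Bidder 1 gets 17, best alternative 12; Bidder 2 gets 9, best alternative 8. No profitable deviation — NE.
(Shade, Aggressive): Bidder 2 can switch to Honest (8 → 9). Not NE.
(Honest, Shade): Bidder 1 can switch to Shade (5 → 12). Not NE.
(Honest, Honest): Bidder 1 can switch to Shade (2 → 17). Not NE.
(Honest, Aggressive): Bidder 1 can switch to Shade (2 → 13). Not NE.
(Aggressive, Shade): Bidder 1 can switch to Shade (8 → 12). Not NE.
(Aggressive, Honest): Bidder 1 can switch to Shade (12 → 17). Not NE.
(Aggressive, Aggressive): Bidder 1 can switch to Shade (10 → 13). Not NE.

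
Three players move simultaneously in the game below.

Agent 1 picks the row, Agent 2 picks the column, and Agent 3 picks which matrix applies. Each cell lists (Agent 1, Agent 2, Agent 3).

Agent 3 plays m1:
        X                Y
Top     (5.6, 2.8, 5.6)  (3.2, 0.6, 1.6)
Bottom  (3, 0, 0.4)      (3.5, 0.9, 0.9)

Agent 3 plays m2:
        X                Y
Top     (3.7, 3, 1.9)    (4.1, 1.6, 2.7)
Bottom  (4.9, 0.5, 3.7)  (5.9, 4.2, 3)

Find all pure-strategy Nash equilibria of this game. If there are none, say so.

(Top, X, m1); (Bottom, Y, m2)

Agent 1 against (X, m1): payoffs 5.6, 3 → best response Top.
Agent 1 against (X, m2): payoffs 3.7, 4.9 → best response Bottom.
Agent 1 against (Y, m1): payoffs 3.2, 3.5 → best response Bottom.
Agent 1 against (Y, m2): payoffs 4.1, 5.9 → best response Bottom.
Agent 2 against (Top, m1): payoffs 2.8, 0.6 → best response X.
Agent 2 against (Top, m2): payoffs 3, 1.6 → best response X.
Agent 2 against (Bottom, m1): payoffs 0, 0.9 → best response Y.
Agent 2 against (Bottom, m2): payoffs 0.5, 4.2 → best response Y.
Agent 3 against (Top, X): payoffs 5.6, 1.9 → best response m1.
Agent 3 against (Top, Y): payoffs 1.6, 2.7 → best response m2.
Agent 3 against (Bottom, X): payoffs 0.4, 3.7 → best response m2.
Agent 3 against (Bottom, Y): payoffs 0.9, 3 → best response m2.
Mutual best responses: (Top, X, m1); (Bottom, Y, m2).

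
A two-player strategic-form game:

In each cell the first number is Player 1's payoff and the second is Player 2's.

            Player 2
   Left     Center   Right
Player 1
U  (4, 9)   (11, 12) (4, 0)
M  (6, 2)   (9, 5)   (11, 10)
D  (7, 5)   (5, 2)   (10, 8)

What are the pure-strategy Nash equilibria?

For each player, find the best response to each opponent profile; mutual best responses are the pure NE.
Player 1 against Left: payoffs 4, 6, 7 → best response D.
Player 1 against Center: payoffs 11, 9, 5 → best response U.
Player 1 against Right: payoffs 4, 11, 10 → best response M.
Player 2 against U: payoffs 9, 12, 0 → best response Center.
Player 2 against M: payoffs 2, 5, 10 → best response Right.
Player 2 against D: payoffs 5, 2, 8 → best response Right.
Mutual best responses: (U, Center); (M, Right).

Pure-strategy Nash equilibria: (U, Center); (M, Right)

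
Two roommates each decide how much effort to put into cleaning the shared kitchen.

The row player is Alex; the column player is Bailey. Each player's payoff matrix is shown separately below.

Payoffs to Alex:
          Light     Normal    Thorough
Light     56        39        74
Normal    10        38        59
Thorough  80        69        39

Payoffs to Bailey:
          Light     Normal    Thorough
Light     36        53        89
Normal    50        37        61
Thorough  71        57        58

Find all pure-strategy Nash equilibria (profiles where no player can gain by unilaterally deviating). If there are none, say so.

(Light, Thorough), (Thorough, Light)

Alex against Light: payoffs 56, 10, 80 → best response Thorough.
Alex against Normal: payoffs 39, 38, 69 → best response Thorough.
Alex against Thorough: payoffs 74, 59, 39 → best response Light.
Bailey against Light: payoffs 36, 53, 89 → best response Thorough.
Bailey against Normal: payoffs 50, 37, 61 → best response Thorough.
Bailey against Thorough: payoffs 71, 57, 58 → best response Light.
Mutual best responses: (Light, Thorough); (Thorough, Light).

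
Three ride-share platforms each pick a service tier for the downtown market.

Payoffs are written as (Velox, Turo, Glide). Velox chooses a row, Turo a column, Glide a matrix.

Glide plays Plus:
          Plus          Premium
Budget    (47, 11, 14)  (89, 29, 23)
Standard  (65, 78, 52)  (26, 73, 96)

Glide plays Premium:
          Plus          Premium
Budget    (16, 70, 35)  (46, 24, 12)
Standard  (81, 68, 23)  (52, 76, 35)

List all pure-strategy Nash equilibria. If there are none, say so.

(Budget, Premium, Plus) and (Standard, Plus, Plus)

For each player, find the best response to each opponent profile; mutual best responses are the pure NE.
Velox against (Plus, Plus): payoffs 47, 65 → best response Standard.
Velox against (Plus, Premium): payoffs 16, 81 → best response Standard.
Velox against (Premium, Plus): payoffs 89, 26 → best response Budget.
Velox against (Premium, Premium): payoffs 46, 52 → best response Standard.
Turo against (Budget, Plus): payoffs 11, 29 → best response Premium.
Turo against (Budget, Premium): payoffs 70, 24 → best response Plus.
Turo against (Standard, Plus): payoffs 78, 73 → best response Plus.
Turo against (Standard, Premium): payoffs 68, 76 → best response Premium.
Glide against (Budget, Plus): payoffs 14, 35 → best response Premium.
Glide against (Budget, Premium): payoffs 23, 12 → best response Plus.
Glide against (Standard, Plus): payoffs 52, 23 → best response Plus.
Glide against (Standard, Premium): payoffs 96, 35 → best response Plus.
Mutual best responses: (Budget, Premium, Plus); (Standard, Plus, Plus).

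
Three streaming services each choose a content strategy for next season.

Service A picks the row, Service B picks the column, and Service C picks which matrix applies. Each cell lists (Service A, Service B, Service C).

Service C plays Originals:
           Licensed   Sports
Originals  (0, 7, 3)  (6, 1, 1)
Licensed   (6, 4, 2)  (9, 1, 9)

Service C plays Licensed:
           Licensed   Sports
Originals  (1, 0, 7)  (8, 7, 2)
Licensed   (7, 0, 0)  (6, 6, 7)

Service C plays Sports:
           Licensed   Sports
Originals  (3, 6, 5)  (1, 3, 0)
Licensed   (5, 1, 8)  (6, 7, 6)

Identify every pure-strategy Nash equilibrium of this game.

Pure NE: (Originals, Sports, Licensed)

Service A against (Licensed, Originals): payoffs 0, 6 → best response Licensed.
Service A against (Licensed, Licensed): payoffs 1, 7 → best response Licensed.
Service A against (Licensed, Sports): payoffs 3, 5 → best response Licensed.
Service A against (Sports, Originals): payoffs 6, 9 → best response Licensed.
Service A against (Sports, Licensed): payoffs 8, 6 → best response Originals.
Service A against (Sports, Sports): payoffs 1, 6 → best response Licensed.
Service B against (Originals, Originals): payoffs 7, 1 → best response Licensed.
Service B against (Originals, Licensed): payoffs 0, 7 → best response Sports.
Service B against (Originals, Sports): payoffs 6, 3 → best response Licensed.
Service B against (Licensed, Originals): payoffs 4, 1 → best response Licensed.
Service B against (Licensed, Licensed): payoffs 0, 6 → best response Sports.
Service B against (Licensed, Sports): payoffs 1, 7 → best response Sports.
Service C against (Originals, Licensed): payoffs 3, 7, 5 → best response Licensed.
Service C against (Originals, Sports): payoffs 1, 2, 0 → best response Licensed.
Service C against (Licensed, Licensed): payoffs 2, 0, 8 → best response Sports.
Service C against (Licensed, Sports): payoffs 9, 7, 6 → best response Originals.
Mutual best responses: (Originals, Sports, Licensed).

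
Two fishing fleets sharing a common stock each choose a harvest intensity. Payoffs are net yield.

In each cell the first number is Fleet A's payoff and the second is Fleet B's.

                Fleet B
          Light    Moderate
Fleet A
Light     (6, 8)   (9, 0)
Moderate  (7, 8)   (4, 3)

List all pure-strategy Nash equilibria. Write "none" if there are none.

The unique pure-strategy Nash equilibrium is (Moderate, Light).

(Light, Light): Fleet A can switch to Moderate (6 → 7). Not NE.
(Light, Moderate): Fleet B can switch to Light (0 → 8). Not NE.
(Moderate, Light): Fleet A gets 7, best alternative 6; Fleet B gets 8, best alternative 3. No profitable deviation — NE.
(Moderate, Moderate): Fleet A can switch to Light (4 → 9). Not NE.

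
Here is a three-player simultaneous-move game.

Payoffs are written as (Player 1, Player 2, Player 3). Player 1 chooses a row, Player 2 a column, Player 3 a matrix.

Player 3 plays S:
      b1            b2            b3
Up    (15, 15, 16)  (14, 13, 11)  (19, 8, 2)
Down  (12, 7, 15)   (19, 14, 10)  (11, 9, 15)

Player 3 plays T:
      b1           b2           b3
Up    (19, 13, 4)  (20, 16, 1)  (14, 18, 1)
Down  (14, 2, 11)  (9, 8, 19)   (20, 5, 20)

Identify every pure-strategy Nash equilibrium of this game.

Player 1 against (b1, S): payoffs 15, 12 → best response Up.
Player 1 against (b1, T): payoffs 19, 14 → best response Up.
Player 1 against (b2, S): payoffs 14, 19 → best response Down.
Player 1 against (b2, T): payoffs 20, 9 → best response Up.
Player 1 against (b3, S): payoffs 19, 11 → best response Up.
Player 1 against (b3, T): payoffs 14, 20 → best response Down.
Player 2 against (Up, S): payoffs 15, 13, 8 → best response b1.
Player 2 against (Up, T): payoffs 13, 16, 18 → best response b3.
Player 2 against (Down, S): payoffs 7, 14, 9 → best response b2.
Player 2 against (Down, T): payoffs 2, 8, 5 → best response b2.
Player 3 against (Up, b1): payoffs 16, 4 → best response S.
Player 3 against (Up, b2): payoffs 11, 1 → best response S.
Player 3 against (Up, b3): payoffs 2, 1 → best response S.
Player 3 against (Down, b1): payoffs 15, 11 → best response S.
Player 3 against (Down, b2): payoffs 10, 19 → best response T.
Player 3 against (Down, b3): payoffs 15, 20 → best response T.
Mutual best responses: (Up, b1, S).

Pure NE: (Up, b1, S)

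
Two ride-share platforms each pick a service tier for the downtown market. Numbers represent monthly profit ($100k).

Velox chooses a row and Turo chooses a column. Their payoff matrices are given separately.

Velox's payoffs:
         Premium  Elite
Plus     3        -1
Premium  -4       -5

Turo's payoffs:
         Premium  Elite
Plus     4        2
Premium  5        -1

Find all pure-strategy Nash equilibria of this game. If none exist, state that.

Pure NE: (Plus, Premium)

(Plus, Premium): Velox gets 3, best alternative -4; Turo gets 4, best alternative 2. No profitable deviation — NE.
(Plus, Elite): Turo can switch to Premium (2 → 4). Not NE.
(Premium, Premium): Velox can switch to Plus (-4 → 3). Not NE.
(Premium, Elite): Velox can switch to Plus (-5 → -1). Not NE.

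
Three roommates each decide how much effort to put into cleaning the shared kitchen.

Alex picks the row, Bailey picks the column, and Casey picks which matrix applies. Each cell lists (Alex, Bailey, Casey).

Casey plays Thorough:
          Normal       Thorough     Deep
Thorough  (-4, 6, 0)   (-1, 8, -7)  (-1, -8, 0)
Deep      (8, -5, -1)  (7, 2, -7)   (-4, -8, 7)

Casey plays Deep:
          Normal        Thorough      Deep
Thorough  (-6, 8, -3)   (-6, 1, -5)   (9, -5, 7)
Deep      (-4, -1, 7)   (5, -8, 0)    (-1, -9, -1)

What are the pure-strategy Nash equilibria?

Alex against (Normal, Thorough): payoffs -4, 8 → best response Deep.
Alex against (Normal, Deep): payoffs -6, -4 → best response Deep.
Alex against (Thorough, Thorough): payoffs -1, 7 → best response Deep.
Alex against (Thorough, Deep): payoffs -6, 5 → best response Deep.
Alex against (Deep, Thorough): payoffs -1, -4 → best response Thorough.
Alex against (Deep, Deep): payoffs 9, -1 → best response Thorough.
Bailey against (Thorough, Thorough): payoffs 6, 8, -8 → best response Thorough.
Bailey against (Thorough, Deep): payoffs 8, 1, -5 → best response Normal.
Bailey against (Deep, Thorough): payoffs -5, 2, -8 → best response Thorough.
Bailey against (Deep, Deep): payoffs -1, -8, -9 → best response Normal.
Casey against (Thorough, Normal): payoffs 0, -3 → best response Thorough.
Casey against (Thorough, Thorough): payoffs -7, -5 → best response Deep.
Casey against (Thorough, Deep): payoffs 0, 7 → best response Deep.
Casey against (Deep, Normal): payoffs -1, 7 → best response Deep.
Casey against (Deep, Thorough): payoffs -7, 0 → best response Deep.
Casey against (Deep, Deep): payoffs 7, -1 → best response Thorough.
Mutual best responses: (Deep, Normal, Deep).

Pure NE: (Deep, Normal, Deep)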